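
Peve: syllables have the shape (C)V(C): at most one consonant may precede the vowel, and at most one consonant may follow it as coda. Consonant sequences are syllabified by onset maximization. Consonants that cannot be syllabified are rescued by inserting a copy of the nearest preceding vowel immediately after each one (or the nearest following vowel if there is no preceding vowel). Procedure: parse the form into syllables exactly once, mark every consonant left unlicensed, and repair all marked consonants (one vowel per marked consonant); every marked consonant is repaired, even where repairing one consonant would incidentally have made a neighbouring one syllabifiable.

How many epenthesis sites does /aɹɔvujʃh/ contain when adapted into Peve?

2

The unsyllabifiable consonants are /ʃ/, /h/; each receives one epenthetic vowel.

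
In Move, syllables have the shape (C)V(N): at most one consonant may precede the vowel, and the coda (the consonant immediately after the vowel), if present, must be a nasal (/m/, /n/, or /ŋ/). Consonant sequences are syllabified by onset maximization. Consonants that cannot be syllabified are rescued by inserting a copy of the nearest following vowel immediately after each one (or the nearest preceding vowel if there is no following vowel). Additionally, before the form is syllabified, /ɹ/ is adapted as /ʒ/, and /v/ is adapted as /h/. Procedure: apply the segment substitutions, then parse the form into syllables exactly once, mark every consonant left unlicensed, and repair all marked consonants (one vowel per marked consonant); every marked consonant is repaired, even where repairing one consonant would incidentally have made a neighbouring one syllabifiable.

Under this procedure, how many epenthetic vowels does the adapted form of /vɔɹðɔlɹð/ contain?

After substitution the input is /hɔʒðɔlʒð/.
The unsyllabifiable consonants are /ʒ/, /l/, /ʒ/, /ð/; each receives one epenthetic vowel.

4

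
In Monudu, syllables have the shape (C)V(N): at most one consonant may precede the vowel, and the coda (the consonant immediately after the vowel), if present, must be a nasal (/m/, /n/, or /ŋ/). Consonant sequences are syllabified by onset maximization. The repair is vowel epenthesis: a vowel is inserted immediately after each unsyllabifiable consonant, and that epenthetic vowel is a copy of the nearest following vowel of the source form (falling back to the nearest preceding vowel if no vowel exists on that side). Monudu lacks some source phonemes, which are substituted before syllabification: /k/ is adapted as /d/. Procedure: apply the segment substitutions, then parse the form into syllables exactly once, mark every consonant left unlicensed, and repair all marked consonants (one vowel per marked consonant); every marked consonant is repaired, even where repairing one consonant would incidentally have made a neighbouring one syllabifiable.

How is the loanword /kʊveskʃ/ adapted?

Substitution: /k/ → /d/, giving /dʊvesdʃ/.
Under (C)V(N), the unsyllabifiable consonants are /s/, /d/, /ʃ/ (only a nasal (/m/, /n/, or /ŋ/) is licensed in coda position; onsets are limited to one consonant).
Inserting the epenthetic vowel yields /s/ → /se/, /d/ → /de/, /ʃ/ → /ʃe/.

dʊvesedeʃe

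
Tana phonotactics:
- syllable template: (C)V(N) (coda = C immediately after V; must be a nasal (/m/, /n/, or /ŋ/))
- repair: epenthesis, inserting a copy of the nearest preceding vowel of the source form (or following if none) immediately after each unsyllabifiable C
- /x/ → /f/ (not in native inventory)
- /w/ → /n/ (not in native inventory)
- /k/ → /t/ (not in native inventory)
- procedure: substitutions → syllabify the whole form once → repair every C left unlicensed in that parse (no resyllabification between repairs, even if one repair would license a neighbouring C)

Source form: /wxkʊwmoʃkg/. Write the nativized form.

Substitution: /w/ → /n/, /x/ → /f/, /k/ → /t/, giving /nftʊnmoʃtg/.
The consonants /n/, /f/, /ʃ/, /t/, /g/ cannot be parsed into a legal (C)V(N) syllable (only a nasal (/m/, /n/, or /ŋ/) is licensed in coda position; onsets are limited to one consonant).
Each unlicensed consonant becomes the onset of a new syllable: /n/ → /nʊ/, /f/ → /fʊ/, /ʃ/ → /ʃo/, /t/ → /to/, /g/ → /go/.

nʊfʊtʊnmoʃotogo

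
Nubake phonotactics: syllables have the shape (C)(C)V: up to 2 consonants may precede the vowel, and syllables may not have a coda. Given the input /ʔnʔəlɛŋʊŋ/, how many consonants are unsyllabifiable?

The consonants /ʔ/, /ŋ/ cannot be parsed into a legal (C)(C)V syllable (no codas are permitted; onsets may contain at most 2 consonants).

2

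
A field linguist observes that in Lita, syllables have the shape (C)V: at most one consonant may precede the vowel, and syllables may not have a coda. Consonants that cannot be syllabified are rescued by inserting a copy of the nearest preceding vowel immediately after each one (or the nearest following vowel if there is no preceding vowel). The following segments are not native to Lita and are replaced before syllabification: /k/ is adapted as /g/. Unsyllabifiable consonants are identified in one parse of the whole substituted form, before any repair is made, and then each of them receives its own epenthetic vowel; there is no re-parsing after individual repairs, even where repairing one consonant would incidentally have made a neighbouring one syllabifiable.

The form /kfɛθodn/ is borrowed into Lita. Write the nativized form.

Substitution: /k/ → /g/, giving /gfɛθodn/.
Under (C)V, the unsyllabifiable consonants are /g/, /d/, /n/ (no codas are permitted; onsets are limited to one consonant).
Epenthesis after each stranded consonant: /g/ → /gɛ/, /d/ → /do/, /n/ → /no/.

gɛfɛθodono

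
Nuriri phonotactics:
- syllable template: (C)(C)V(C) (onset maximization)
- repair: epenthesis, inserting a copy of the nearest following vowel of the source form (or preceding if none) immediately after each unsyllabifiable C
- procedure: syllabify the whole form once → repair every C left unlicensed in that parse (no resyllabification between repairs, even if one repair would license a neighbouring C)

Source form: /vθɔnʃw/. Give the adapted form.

Syllabifying with onset maximization leaves /ʃ/, /w/ stranded (at most one coda consonant is licensed; onsets may contain at most 2 consonants).
Epenthesis after each stranded consonant: /ʃ/ → /ʃɔ/, /w/ → /wɔ/.

vθɔnʃɔwɔ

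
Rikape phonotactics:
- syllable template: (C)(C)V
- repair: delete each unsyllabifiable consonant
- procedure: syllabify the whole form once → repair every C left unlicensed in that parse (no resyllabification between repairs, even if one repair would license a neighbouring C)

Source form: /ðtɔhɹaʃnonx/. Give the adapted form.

ðtɔhɹaʃno

Under (C)(C)V, the unsyllabifiable consonants are /n/, /x/ (no codas are permitted; onsets may contain at most 2 consonants).
Each unlicensed consonant is deleted: /n/, /x/.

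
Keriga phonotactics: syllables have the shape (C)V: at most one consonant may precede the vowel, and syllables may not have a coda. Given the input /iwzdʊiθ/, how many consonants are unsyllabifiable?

The consonants /w/, /z/, /θ/ cannot be parsed into a legal (C)V syllable (no codas are permitted; onsets are limited to one consonant).

3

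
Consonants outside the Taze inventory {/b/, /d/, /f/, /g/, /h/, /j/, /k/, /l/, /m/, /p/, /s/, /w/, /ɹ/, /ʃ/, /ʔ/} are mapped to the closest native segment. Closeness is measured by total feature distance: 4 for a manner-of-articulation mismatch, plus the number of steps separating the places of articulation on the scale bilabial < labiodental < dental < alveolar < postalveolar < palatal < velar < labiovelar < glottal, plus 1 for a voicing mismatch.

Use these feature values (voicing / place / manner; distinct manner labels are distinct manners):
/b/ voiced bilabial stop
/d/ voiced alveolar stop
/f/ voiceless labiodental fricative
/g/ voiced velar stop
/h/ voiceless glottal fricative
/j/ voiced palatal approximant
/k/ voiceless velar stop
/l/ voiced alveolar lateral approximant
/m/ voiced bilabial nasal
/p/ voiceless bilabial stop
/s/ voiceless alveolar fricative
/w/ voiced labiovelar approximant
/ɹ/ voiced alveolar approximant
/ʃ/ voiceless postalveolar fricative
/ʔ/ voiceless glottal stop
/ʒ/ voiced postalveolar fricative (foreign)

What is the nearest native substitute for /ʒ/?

ʃ

/ʃ/ is closest: same manner (fricative), place distance 0 (postalveolar→postalveolar), voicing differs (+1); total 1. Next closest is /s/ at distance 2.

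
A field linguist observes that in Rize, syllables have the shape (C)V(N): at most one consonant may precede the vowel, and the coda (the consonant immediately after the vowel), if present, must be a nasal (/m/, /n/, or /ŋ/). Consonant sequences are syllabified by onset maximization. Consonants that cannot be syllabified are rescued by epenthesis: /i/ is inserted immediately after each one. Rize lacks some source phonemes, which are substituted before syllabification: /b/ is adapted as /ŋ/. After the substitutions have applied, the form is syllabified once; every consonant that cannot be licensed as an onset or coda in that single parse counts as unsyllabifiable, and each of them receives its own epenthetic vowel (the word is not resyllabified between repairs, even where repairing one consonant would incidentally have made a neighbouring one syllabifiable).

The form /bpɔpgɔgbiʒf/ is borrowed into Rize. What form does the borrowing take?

ŋipɔpigɔgiŋiʒifi

Substitution: /b/ → /ŋ/, giving /ŋpɔpgɔgŋiʒf/.
Syllabifying with onset maximization leaves /ŋ/, /p/, /g/, /ʒ/, /f/ stranded (only a nasal (/m/, /n/, or /ŋ/) is licensed in coda position; onsets are limited to one consonant).
Epenthesis after each stranded consonant: /ŋ/ → /ŋi/, /p/ → /pi/, /g/ → /gi/, /ʒ/ → /ʒi/, /f/ → /fi/.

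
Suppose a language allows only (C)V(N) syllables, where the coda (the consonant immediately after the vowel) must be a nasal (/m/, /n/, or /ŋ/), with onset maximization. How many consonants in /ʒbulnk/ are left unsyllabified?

The consonants /ʒ/, /l/, /n/, /k/ cannot be parsed into a legal (C)V(N) syllable (only a nasal (/m/, /n/, or /ŋ/) is licensed in coda position; onsets are limited to one consonant).

4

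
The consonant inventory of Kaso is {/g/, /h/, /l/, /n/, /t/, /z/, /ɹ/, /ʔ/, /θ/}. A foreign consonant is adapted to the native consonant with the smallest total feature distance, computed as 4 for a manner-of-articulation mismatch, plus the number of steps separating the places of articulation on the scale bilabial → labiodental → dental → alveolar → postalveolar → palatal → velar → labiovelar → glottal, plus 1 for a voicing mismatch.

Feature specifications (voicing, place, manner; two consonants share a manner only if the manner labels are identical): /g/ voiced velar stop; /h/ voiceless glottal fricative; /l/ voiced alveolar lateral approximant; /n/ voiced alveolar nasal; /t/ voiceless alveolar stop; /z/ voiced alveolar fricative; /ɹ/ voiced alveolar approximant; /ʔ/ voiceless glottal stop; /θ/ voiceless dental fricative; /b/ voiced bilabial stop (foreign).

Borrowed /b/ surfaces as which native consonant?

/t/ is closest: same manner (stop), place distance 3 (bilabial→alveolar), voicing differs (+1); total 4. Next closest is /g/ at distance 6.

t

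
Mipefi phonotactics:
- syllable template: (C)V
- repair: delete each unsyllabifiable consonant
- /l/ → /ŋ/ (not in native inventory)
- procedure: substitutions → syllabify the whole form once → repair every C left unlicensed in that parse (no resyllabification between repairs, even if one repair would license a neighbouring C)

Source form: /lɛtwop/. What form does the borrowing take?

Substitution: /l/ → /ŋ/, giving /ŋɛtwop/.
The consonants /t/, /p/ cannot be parsed into a legal (C)V syllable (no codas are permitted; onsets are limited to one consonant).
Deleting the stranded consonants removes /t/, /p/.

ŋɛwo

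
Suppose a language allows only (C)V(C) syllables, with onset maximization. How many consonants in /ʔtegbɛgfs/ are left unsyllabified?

3

The consonants /ʔ/, /f/, /s/ cannot be parsed into a legal (C)V(C) syllable (at most one coda consonant is licensed; onsets are limited to one consonant).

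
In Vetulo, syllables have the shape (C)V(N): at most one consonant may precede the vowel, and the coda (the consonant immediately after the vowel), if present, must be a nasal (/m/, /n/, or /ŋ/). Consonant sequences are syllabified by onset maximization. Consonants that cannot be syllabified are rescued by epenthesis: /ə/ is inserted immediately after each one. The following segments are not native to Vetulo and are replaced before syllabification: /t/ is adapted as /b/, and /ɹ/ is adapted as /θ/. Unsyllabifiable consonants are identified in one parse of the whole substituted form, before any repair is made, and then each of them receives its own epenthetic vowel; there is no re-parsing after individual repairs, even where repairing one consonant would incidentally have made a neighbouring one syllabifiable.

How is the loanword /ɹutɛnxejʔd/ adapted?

θubɛnxejəʔədə

Substitution: /ɹ/ → /θ/, /t/ → /b/, giving /θubɛnxejʔd/.
Under (C)V(N), the unsyllabifiable consonants are /j/, /ʔ/, /d/ (only a nasal (/m/, /n/, or /ŋ/) is licensed in coda position; onsets are limited to one consonant).
Each unlicensed consonant becomes the onset of a new syllable: /j/ → /jə/, /ʔ/ → /ʔə/, /d/ → /də/.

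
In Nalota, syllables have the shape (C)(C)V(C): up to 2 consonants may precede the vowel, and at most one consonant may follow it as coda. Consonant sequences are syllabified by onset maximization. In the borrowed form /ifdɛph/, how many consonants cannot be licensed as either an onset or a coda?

1

The consonants /h/ cannot be parsed into a legal (C)(C)V(C) syllable (at most one coda consonant is licensed; onsets may contain at most 2 consonants).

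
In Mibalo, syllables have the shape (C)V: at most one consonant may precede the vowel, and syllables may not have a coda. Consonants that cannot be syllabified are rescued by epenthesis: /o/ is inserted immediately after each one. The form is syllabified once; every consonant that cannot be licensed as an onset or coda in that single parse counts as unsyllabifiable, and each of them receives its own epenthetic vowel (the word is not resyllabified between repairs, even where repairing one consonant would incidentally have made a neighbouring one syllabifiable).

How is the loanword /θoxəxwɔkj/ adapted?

θoxəxowɔkojo

The consonants /x/, /k/, /j/ cannot be parsed into a legal (C)V syllable (no codas are permitted; onsets are limited to one consonant).
Each unlicensed consonant becomes the onset of a new syllable: /x/ → /xo/, /k/ → /ko/, /j/ → /jo/.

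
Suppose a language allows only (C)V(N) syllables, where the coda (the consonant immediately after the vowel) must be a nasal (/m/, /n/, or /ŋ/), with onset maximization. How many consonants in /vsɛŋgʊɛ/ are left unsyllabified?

Syllabifying with onset maximization leaves /v/ stranded (only a nasal (/m/, /n/, or /ŋ/) is licensed in coda position; onsets are limited to one consonant).

1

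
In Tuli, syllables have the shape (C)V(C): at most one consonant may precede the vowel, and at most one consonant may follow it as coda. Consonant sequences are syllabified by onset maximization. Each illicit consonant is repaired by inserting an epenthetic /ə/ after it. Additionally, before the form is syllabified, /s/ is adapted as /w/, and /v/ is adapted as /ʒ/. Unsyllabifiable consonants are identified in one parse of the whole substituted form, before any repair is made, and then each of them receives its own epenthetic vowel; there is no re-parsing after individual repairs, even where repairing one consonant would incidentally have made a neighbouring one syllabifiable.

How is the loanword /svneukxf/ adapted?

Substitution: /s/ → /w/, /v/ → /ʒ/, giving /wʒneukxf/.
The consonants /w/, /ʒ/, /x/, /f/ cannot be parsed into a legal (C)V(C) syllable (at most one coda consonant is licensed; onsets are limited to one consonant).
Inserting the epenthetic vowel yields /w/ → /wə/, /ʒ/ → /ʒə/, /x/ → /xə/, /f/ → /fə/.

wəʒəneukxəfə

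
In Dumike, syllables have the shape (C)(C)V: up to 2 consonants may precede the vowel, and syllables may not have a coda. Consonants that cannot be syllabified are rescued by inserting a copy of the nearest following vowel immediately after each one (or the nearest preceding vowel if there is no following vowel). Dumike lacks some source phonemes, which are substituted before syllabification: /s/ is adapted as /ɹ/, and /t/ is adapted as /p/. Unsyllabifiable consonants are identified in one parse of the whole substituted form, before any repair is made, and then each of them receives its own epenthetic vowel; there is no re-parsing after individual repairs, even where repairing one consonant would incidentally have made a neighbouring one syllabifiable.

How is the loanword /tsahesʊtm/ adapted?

Substitution: /t/ → /p/, /s/ → /ɹ/, giving /pɹaheɹʊpm/.
Syllabifying with onset maximization leaves /p/, /m/ stranded (no codas are permitted; onsets may contain at most 2 consonants).
Epenthesis after each stranded consonant: /p/ → /pʊ/, /m/ → /mʊ/.

pɹaheɹʊpʊmʊ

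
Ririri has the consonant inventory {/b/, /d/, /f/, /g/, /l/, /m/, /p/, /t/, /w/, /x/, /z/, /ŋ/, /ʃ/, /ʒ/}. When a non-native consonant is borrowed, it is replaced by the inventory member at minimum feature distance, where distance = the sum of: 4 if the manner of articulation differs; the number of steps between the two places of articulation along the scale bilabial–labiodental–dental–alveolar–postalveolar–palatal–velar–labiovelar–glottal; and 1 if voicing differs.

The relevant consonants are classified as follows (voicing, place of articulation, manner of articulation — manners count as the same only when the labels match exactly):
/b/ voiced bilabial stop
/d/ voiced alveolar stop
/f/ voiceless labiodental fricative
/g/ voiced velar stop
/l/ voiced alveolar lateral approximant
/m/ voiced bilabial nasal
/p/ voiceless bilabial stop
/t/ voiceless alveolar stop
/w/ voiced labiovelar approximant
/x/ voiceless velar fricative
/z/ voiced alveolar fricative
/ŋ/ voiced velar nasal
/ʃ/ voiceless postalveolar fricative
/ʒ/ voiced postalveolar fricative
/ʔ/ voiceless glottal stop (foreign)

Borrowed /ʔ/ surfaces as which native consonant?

g

/g/ is closest: same manner (stop), place distance 2 (glottal→velar), voicing differs (+1); total 3. Next closest is /t/ at distance 5.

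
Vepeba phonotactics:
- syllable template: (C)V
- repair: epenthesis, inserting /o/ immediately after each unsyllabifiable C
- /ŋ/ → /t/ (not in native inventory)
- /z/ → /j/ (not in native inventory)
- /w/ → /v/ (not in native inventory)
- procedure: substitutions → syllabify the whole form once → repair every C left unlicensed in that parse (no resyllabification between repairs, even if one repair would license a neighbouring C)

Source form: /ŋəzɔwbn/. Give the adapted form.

Substitution: /ŋ/ → /t/, /z/ → /j/, /w/ → /v/, giving /təjɔvbn/.
The consonants /v/, /b/, /n/ cannot be parsed into a legal (C)V syllable (no codas are permitted; onsets are limited to one consonant).
Each unlicensed consonant becomes the onset of a new syllable: /v/ → /vo/, /b/ → /bo/, /n/ → /no/.

təjɔvobono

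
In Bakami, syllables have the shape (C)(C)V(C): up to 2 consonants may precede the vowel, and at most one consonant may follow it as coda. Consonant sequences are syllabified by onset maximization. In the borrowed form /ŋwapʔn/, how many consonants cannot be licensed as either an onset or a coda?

2

Under (C)(C)V(C), the unsyllabifiable consonants are /ʔ/, /n/ (at most one coda consonant is licensed; onsets may contain at most 2 consonants).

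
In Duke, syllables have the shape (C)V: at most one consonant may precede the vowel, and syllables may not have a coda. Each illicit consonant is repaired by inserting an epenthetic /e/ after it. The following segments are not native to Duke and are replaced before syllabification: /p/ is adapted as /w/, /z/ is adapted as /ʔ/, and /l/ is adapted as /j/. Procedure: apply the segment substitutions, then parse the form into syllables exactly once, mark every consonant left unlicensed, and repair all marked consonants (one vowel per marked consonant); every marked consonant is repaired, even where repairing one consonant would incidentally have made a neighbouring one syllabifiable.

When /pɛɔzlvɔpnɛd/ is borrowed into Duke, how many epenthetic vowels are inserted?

After substitution the input is /wɛɔʔjvɔwnɛd/.
The unsyllabifiable consonants are /ʔ/, /j/, /w/, /d/; each receives one epenthetic vowel.

4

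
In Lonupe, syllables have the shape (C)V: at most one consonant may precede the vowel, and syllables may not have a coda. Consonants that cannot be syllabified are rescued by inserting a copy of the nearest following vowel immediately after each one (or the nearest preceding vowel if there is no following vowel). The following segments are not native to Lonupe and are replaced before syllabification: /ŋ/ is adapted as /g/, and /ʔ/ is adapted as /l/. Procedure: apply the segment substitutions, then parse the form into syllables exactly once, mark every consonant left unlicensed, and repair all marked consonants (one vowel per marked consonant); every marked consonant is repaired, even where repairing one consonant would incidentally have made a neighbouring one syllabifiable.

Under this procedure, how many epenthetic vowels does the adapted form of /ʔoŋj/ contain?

2

After substitution the input is /logj/.
The unsyllabifiable consonants are /g/, /j/; each receives one epenthetic vowel.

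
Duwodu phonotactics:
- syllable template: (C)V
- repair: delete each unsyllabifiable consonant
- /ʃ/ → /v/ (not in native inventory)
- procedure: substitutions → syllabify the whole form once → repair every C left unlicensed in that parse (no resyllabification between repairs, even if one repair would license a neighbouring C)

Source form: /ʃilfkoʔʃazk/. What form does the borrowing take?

Substitution: /ʃ/ → /v/, giving /vilfkoʔvazk/.
Syllabifying with onset maximization leaves /l/, /f/, /ʔ/, /z/, /k/ stranded (no codas are permitted; onsets are limited to one consonant).
Each unlicensed consonant is deleted: /l/, /f/, /ʔ/, /z/, /k/.

vikova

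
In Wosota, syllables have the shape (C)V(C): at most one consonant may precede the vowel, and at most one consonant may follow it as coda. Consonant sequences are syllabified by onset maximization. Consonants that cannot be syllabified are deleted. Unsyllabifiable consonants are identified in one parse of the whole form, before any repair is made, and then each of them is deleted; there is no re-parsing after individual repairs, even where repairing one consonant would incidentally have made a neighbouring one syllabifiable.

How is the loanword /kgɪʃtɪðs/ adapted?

gɪʃtɪð

The consonants /k/, /s/ cannot be parsed into a legal (C)V(C) syllable (at most one coda consonant is licensed; onsets are limited to one consonant).
Deletion applies to /k/, /s/.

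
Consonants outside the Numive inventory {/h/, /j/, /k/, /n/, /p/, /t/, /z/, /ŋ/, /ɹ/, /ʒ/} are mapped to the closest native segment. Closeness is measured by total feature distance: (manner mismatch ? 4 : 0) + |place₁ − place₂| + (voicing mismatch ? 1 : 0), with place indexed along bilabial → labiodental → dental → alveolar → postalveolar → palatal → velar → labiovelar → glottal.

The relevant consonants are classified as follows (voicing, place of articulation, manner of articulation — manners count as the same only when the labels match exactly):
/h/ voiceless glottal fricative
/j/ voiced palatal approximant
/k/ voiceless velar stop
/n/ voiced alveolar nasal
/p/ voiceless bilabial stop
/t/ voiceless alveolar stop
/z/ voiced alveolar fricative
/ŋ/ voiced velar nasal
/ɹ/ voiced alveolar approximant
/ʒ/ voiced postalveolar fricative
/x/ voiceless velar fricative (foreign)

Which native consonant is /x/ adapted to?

/h/ is closest: same manner (fricative), place distance 2 (velar→glottal), same voicing; total 2. Next closest is /ʒ/ at distance 3.

h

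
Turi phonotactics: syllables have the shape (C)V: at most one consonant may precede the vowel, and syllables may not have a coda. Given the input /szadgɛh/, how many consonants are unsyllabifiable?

Syllabifying with onset maximization leaves /s/, /d/, /h/ stranded (no codas are permitted; onsets are limited to one consonant).

3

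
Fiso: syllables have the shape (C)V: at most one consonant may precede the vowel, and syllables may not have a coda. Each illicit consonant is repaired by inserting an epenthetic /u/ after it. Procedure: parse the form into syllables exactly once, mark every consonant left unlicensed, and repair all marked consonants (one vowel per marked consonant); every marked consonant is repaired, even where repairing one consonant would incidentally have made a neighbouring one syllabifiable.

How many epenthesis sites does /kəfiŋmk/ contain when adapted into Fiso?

3

The unsyllabifiable consonants are /ŋ/, /m/, /k/; each receives one epenthetic vowel.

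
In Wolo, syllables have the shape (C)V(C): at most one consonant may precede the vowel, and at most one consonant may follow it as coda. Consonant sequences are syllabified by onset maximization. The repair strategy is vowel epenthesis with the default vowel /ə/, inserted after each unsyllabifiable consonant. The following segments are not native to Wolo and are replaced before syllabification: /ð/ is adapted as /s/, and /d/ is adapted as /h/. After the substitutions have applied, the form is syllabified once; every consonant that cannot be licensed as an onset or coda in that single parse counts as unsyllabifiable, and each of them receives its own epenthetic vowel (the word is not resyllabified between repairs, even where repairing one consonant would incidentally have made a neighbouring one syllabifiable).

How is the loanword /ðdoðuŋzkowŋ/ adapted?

Substitution: /ð/ → /s/, /d/ → /h/, giving /shosuŋzkowŋ/.
Under (C)V(C), the unsyllabifiable consonants are /s/, /z/, /ŋ/ (at most one coda consonant is licensed; onsets are limited to one consonant).
Epenthesis after each stranded consonant: /s/ → /sə/, /z/ → /zə/, /ŋ/ → /ŋə/.

səhosuŋzəkowŋə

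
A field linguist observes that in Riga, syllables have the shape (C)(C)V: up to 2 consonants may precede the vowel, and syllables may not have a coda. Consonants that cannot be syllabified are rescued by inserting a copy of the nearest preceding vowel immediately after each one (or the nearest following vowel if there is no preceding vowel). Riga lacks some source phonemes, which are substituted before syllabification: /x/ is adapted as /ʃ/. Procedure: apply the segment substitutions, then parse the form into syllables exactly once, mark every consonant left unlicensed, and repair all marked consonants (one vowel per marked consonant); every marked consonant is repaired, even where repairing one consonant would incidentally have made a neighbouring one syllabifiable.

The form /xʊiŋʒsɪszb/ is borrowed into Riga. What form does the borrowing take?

Substitution: /x/ → /ʃ/, giving /ʃʊiŋʒsɪszb/.
Syllabifying with onset maximization leaves /ŋ/, /s/, /z/, /b/ stranded (no codas are permitted; onsets may contain at most 2 consonants).
Epenthesis after each stranded consonant: /ŋ/ → /ŋi/, /s/ → /sɪ/, /z/ → /zɪ/, /b/ → /bɪ/.

ʃʊiŋiʒsɪsɪzɪbɪ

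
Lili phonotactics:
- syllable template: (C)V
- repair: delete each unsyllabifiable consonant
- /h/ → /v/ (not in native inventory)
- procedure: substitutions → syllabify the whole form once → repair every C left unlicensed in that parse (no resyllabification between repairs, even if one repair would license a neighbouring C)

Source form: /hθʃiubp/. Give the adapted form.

ʃiu

Substitution: /h/ → /v/, giving /vθʃiubp/.
Under (C)V, the unsyllabifiable consonants are /v/, /θ/, /b/, /p/ (no codas are permitted; onsets are limited to one consonant).
Each unlicensed consonant is deleted: /v/, /θ/, /b/, /p/.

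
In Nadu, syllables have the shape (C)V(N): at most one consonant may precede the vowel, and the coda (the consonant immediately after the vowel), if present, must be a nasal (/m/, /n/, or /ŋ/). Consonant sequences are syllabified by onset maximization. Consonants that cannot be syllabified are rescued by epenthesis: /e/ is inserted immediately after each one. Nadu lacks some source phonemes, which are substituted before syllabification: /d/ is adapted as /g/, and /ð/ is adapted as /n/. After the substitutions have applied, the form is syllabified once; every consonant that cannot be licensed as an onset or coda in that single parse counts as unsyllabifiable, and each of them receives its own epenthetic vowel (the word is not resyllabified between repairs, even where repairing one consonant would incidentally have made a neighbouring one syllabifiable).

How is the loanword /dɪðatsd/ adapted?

gɪnatesege

Substitution: /d/ → /g/, /ð/ → /n/, giving /gɪnatsg/.
The consonants /t/, /s/, /g/ cannot be parsed into a legal (C)V(N) syllable (only a nasal (/m/, /n/, or /ŋ/) is licensed in coda position; onsets are limited to one consonant).
Epenthesis after each stranded consonant: /t/ → /te/, /s/ → /se/, /g/ → /ge/.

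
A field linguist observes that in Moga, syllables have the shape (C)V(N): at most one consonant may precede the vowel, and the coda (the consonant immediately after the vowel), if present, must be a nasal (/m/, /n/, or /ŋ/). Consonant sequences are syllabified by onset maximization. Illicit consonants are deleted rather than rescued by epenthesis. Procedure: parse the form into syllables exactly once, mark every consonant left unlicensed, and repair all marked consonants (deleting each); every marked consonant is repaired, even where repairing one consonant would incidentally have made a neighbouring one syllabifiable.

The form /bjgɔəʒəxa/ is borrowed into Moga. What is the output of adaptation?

gɔəʒəxa

Under (C)V(N), the unsyllabifiable consonants are /b/, /j/ (only a nasal (/m/, /n/, or /ŋ/) is licensed in coda position; onsets are limited to one consonant).
Deletion applies to /b/, /j/.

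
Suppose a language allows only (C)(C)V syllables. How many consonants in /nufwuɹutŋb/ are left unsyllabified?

3

The consonants /t/, /ŋ/, /b/ cannot be parsed into a legal (C)(C)V syllable (no codas are permitted; onsets may contain at most 2 consonants).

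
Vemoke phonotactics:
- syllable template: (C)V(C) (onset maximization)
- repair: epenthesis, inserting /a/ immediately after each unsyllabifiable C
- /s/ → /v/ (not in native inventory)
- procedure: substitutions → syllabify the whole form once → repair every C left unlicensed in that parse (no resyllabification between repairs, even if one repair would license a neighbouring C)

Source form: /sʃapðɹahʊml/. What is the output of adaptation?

vaʃapðaɹahʊmla

Substitution: /s/ → /v/, giving /vʃapðɹahʊml/.
The consonants /v/, /ð/, /l/ cannot be parsed into a legal (C)V(C) syllable (at most one coda consonant is licensed; onsets are limited to one consonant).
Epenthesis after each stranded consonant: /v/ → /va/, /ð/ → /ða/, /l/ → /la/.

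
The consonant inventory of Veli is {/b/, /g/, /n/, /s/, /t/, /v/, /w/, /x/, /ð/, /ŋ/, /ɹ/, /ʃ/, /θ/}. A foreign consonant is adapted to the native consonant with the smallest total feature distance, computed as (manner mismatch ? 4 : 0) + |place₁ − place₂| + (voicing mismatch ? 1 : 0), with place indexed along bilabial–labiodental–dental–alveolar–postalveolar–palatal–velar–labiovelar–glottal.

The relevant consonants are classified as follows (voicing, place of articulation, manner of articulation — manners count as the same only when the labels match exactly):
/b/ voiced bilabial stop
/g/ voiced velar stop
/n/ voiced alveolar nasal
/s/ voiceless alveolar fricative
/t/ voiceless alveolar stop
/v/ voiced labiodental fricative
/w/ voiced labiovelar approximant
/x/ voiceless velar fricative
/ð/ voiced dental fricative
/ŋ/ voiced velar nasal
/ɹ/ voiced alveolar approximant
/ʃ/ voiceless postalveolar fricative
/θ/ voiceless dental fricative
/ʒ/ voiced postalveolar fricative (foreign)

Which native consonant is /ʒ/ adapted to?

/ʃ/ is closest: same manner (fricative), place distance 0 (postalveolar→postalveolar), voicing differs (+1); total 1. Next closest is /s/ at distance 2.

ʃ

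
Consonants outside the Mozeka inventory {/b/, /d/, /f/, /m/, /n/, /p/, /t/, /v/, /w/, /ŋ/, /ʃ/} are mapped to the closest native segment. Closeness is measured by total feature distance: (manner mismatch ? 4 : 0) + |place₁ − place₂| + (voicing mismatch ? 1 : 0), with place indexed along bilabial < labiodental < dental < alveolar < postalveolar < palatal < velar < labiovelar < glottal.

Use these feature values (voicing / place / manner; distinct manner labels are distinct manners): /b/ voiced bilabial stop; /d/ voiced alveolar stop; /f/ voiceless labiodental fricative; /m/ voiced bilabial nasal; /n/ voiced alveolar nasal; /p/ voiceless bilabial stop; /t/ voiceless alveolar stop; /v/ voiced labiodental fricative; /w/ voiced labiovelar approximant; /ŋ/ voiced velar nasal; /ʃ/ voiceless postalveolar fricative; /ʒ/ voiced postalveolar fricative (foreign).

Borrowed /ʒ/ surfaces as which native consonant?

ʃ

/ʃ/ is closest: same manner (fricative), place distance 0 (postalveolar→postalveolar), voicing differs (+1); total 1. Next closest is /v/ at distance 3.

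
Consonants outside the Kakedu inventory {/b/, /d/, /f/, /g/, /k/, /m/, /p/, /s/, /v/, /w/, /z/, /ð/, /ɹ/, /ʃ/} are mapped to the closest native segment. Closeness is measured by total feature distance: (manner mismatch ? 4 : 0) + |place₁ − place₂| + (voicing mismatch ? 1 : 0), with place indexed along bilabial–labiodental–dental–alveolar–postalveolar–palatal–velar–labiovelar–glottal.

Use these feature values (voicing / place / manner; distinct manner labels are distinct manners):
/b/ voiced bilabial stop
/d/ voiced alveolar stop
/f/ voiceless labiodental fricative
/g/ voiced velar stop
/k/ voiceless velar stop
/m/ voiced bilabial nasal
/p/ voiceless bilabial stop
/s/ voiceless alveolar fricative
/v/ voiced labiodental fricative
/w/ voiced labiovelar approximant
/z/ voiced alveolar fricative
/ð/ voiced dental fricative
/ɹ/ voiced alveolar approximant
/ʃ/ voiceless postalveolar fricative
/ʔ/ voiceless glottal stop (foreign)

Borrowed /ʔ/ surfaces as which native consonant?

/k/ is closest: same manner (stop), place distance 2 (glottal→velar), same voicing; total 2. Next closest is /g/ at distance 3.

k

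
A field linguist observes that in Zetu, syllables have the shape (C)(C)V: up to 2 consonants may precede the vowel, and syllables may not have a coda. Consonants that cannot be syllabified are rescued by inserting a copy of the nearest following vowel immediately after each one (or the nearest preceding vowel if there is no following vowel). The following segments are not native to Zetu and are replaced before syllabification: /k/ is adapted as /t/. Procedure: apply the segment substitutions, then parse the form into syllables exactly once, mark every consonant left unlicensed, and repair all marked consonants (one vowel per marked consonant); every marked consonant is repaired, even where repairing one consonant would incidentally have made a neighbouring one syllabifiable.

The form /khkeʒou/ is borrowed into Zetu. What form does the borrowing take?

tehteʒou

Substitution: /k/ → /t/, giving /thteʒou/.
Syllabifying with onset maximization leaves /t/ stranded (no codas are permitted; onsets may contain at most 2 consonants).
Epenthesis after each stranded consonant: /t/ → /te/.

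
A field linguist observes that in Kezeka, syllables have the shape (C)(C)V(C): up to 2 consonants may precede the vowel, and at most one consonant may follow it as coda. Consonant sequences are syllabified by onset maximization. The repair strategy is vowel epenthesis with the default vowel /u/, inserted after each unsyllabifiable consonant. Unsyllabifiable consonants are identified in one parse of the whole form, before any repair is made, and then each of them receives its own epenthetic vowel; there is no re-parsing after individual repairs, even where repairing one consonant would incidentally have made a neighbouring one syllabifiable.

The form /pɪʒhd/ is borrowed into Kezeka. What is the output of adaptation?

The consonants /h/, /d/ cannot be parsed into a legal (C)(C)V(C) syllable (at most one coda consonant is licensed; onsets may contain at most 2 consonants).
Epenthesis after each stranded consonant: /h/ → /hu/, /d/ → /du/.

pɪʒhudu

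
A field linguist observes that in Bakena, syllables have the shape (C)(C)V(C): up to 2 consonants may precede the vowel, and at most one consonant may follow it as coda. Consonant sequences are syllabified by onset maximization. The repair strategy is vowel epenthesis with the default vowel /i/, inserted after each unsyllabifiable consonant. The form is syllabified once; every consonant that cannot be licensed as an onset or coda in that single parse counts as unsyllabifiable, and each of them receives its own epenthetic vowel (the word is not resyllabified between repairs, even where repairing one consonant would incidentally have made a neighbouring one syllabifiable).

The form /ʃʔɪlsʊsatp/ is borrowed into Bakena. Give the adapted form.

The consonants /p/ cannot be parsed into a legal (C)(C)V(C) syllable (at most one coda consonant is licensed; onsets may contain at most 2 consonants).
Epenthesis after each stranded consonant: /p/ → /pi/.

ʃʔɪlsʊsatpi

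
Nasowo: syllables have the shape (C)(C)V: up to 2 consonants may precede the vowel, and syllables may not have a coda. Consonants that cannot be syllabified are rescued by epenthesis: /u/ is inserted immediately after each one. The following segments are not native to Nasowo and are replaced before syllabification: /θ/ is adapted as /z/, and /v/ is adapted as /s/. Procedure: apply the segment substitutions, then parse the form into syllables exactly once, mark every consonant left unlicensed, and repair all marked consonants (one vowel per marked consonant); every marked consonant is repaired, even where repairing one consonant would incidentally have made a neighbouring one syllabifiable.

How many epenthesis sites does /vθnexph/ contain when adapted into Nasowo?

After substitution the input is /sznexph/.
The unsyllabifiable consonants are /s/, /x/, /p/, /h/; each receives one epenthetic vowel.

4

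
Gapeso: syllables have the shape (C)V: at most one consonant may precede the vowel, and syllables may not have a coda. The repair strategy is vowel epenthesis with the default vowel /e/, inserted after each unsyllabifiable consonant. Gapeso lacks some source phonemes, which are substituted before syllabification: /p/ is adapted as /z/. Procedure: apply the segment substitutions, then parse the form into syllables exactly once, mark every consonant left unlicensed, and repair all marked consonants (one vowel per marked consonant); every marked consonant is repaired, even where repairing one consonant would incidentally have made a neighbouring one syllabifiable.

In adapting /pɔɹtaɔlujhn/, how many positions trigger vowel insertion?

After substitution the input is /zɔɹtaɔlujhn/.
The unsyllabifiable consonants are /ɹ/, /j/, /h/, /n/; each receives one epenthetic vowel.

4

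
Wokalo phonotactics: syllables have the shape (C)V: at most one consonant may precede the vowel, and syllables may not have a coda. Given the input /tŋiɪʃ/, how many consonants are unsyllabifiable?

2

The consonants /t/, /ʃ/ cannot be parsed into a legal (C)V syllable (no codas are permitted; onsets are limited to one consonant).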